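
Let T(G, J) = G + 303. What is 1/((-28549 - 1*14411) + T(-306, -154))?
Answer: -1/42963 ≈ -2.3276e-5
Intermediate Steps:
T(G, J) = 303 + G
1/((-28549 - 1*14411) + T(-306, -154)) = 1/((-28549 - 1*14411) + (303 - 306)) = 1/((-28549 - 14411) - 3) = 1/(-42960 - 3) = 1/(-42963) = -1/42963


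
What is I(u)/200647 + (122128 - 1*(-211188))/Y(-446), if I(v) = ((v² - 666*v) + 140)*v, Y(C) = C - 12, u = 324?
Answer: -41650550654/45948163 ≈ -906.47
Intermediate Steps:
Y(C) = -12 + C (Y(C) = C - 1*12 = C - 12 = -12 + C)
I(v) = v*(140 + v² - 666*v) (I(v) = (140 + v² - 666*v)*v = v*(140 + v² - 666*v))
I(u)/200647 + (122128 - 1*(-211188))/Y(-446) = (324*(140 + 324² - 666*324))/200647 + (122128 - 1*(-211188))/(-12 - 446) = (324*(140 + 104976 - 215784))*(1/200647) + (122128 + 211188)/(-458) = (324*(-110668))*(1/200647) + 333316*(-1/458) = -35856432*1/200647 - 166658/229 = -35856432/200647 - 166658/229 = -41650550654/45948163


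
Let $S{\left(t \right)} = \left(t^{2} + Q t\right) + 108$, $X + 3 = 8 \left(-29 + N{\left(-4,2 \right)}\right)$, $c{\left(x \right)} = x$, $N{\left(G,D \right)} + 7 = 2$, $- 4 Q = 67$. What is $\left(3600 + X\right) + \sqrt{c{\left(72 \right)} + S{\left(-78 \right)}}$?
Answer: $3325 + \frac{7 \sqrt{618}}{2} \approx 3412.0$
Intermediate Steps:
$Q = - \frac{67}{4}$ ($Q = \left(- \frac{1}{4}\right) 67 = - \frac{67}{4} \approx -16.75$)
$N{\left(G,D \right)} = -5$ ($N{\left(G,D \right)} = -7 + 2 = -5$)
$X = -275$ ($X = -3 + 8 \left(-29 - 5\right) = -3 + 8 \left(-34\right) = -3 - 272 = -275$)
$S{\left(t \right)} = 108 + t^{2} - \frac{67 t}{4}$ ($S{\left(t \right)} = \left(t^{2} - \frac{67 t}{4}\right) + 108 = 108 + t^{2} - \frac{67 t}{4}$)
$\left(3600 + X\right) + \sqrt{c{\left(72 \right)} + S{\left(-78 \right)}} = \left(3600 - 275\right) + \sqrt{72 + \left(108 + \left(-78\right)^{2} - - \frac{2613}{2}\right)} = 3325 + \sqrt{72 + \left(108 + 6084 + \frac{2613}{2}\right)} = 3325 + \sqrt{72 + \frac{14997}{2}} = 3325 + \sqrt{\frac{15141}{2}} = 3325 + \frac{7 \sqrt{618}}{2}$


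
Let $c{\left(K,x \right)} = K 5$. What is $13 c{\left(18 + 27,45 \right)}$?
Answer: $2925$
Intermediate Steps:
$c{\left(K,x \right)} = 5 K$
$13 c{\left(18 + 27,45 \right)} = 13 \cdot 5 \left(18 + 27\right) = 13 \cdot 5 \cdot 45 = 13 \cdot 225 = 2925$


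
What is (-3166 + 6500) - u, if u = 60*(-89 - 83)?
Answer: 13654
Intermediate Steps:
u = -10320 (u = 60*(-172) = -10320)
(-3166 + 6500) - u = (-3166 + 6500) - 1*(-10320) = 3334 + 10320 = 13654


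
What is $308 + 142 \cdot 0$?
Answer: $308$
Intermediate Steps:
$308 + 142 \cdot 0 = 308 + 0 = 308$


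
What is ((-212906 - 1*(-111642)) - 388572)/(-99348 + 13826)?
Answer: 244918/42761 ≈ 5.7276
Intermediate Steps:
((-212906 - 1*(-111642)) - 388572)/(-99348 + 13826) = ((-212906 + 111642) - 388572)/(-85522) = (-101264 - 388572)*(-1/85522) = -489836*(-1/85522) = 244918/42761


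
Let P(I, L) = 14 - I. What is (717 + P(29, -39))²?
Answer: 492804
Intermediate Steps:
(717 + P(29, -39))² = (717 + (14 - 1*29))² = (717 + (14 - 29))² = (717 - 15)² = 702² = 492804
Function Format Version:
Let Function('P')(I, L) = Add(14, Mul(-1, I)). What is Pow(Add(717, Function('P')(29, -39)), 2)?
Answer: 492804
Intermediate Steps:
Pow(Add(717, Function('P')(29, -39)), 2) = Pow(Add(717, Add(14, Mul(-1, 29))), 2) = Pow(Add(717, Add(14, -29)), 2) = Pow(Add(717, -15), 2) = Pow(702, 2) = 492804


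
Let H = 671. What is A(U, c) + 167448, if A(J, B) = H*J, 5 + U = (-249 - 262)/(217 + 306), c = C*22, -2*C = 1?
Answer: 85477758/523 ≈ 1.6344e+5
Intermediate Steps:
C = -½ (C = -½*1 = -½ ≈ -0.50000)
c = -11 (c = -½*22 = -11)
U = -3126/523 (U = -5 + (-249 - 262)/(217 + 306) = -5 - 511/523 = -3126/523 ≈ -5.9771)
A(J, B) = 671*J
A(U, c) + 167448 = 671*(-3126/523) + 167448 = -2097546/523 + 167448 = 85477758/523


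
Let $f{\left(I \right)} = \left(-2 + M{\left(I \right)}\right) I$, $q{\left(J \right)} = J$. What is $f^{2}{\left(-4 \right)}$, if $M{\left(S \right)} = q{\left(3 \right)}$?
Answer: $16$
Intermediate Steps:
$M{\left(S \right)} = 3$
$f{\left(I \right)} = I$ ($f{\left(I \right)} = \left(-2 + 3\right) I = 1 I = I$)
$f^{2}{\left(-4 \right)} = \left(-4\right)^{2} = 16$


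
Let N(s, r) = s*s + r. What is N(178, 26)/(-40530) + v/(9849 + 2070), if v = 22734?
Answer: 862631/766789 ≈ 1.1250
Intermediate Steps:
N(s, r) = r + s² (N(s, r) = s² + r = r + s²)
N(178, 26)/(-40530) + v/(9849 + 2070) = (26 + 178²)/(-40530) + 22734/(9849 + 2070) = (26 + 31684)*(-1/40530) + 22734/11919 = 31710*(-1/40530) + 22734*(1/11919) = -151/193 + 7578/3973 = 862631/766789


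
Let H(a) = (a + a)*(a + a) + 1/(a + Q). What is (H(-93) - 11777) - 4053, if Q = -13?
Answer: 1989195/106 ≈ 18766.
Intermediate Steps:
H(a) = 1/(-13 + a) + 4*a² (H(a) = (a + a)*(a + a) + 1/(a - 13) = (2*a)*(2*a) + 1/(-13 + a) = 4*a² + 1/(-13 + a) = 1/(-13 + a) + 4*a²)
(H(-93) - 11777) - 4053 = ((1 - 52*(-93)² + 4*(-93)³)/(-13 - 93) - 11777) - 4053 = ((1 - 52*8649 + 4*(-804357))/(-106) - 11777) - 4053 = (-(1 - 449748 - 3217428)/106 - 11777) - 4053 = (-1/106*(-3667175) - 11777) - 4053 = (3667175/106 - 11777) - 4053 = 2418813/106 - 4053 = 1989195/106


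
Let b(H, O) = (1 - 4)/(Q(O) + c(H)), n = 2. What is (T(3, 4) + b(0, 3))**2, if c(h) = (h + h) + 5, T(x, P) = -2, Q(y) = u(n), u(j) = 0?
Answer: 169/25 ≈ 6.7600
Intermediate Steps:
Q(y) = 0
c(h) = 5 + 2*h (c(h) = 2*h + 5 = 5 + 2*h)
b(H, O) = -3/(5 + 2*H) (b(H, O) = (1 - 4)/(0 + (5 + 2*H)) = -3/(5 + 2*H))
(T(3, 4) + b(0, 3))**2 = (-2 - 3/(5 + 2*0))**2 = (-2 - 3/(5 + 0))**2 = (-2 - 3/5)**2 = (-13/5)**2 = 169/25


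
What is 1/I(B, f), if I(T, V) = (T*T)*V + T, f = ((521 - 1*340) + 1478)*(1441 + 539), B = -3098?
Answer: 1/31526401568182 ≈ 3.1719e-14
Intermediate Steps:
f = 3284820 (f = ((521 - 340) + 1478)*1980 = (181 + 1478)*1980 = 1659*1980 = 3284820)
I(T, V) = T + V*T² (I(T, V) = T²*V + T = V*T² + T = T + V*T²)
1/I(B, f) = 1/(-3098*(1 - 3098*3284820)) = 1/(-3098*(1 - 10176372360)) = 1/(-3098*(-10176372359)) = 1/31526401568182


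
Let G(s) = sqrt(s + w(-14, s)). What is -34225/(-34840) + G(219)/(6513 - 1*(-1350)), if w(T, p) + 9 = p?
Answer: 6845/6968 + sqrt(429)/7863 ≈ 0.98498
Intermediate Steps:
w(T, p) = -9 + p
G(s) = sqrt(-9 + 2*s) (G(s) = sqrt(s + (-9 + s)) = sqrt(-9 + 2*s))
-34225/(-34840) + G(219)/(6513 - 1*(-1350)) = -34225/(-34840) + sqrt(-9 + 2*219)/(6513 - 1*(-1350)) = -34225*(-1/34840) + sqrt(-9 + 438)/(6513 + 1350) = 6845/6968 + sqrt(429)/7863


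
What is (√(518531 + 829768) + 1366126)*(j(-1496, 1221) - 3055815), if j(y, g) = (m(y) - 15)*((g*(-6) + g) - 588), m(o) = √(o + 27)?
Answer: -3*(985140 + 2231*I*√1469)*(1366126 + 3*√149811) ≈ -4.0409e+12 - 3.5075e+11*I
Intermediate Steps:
m(o) = √(27 + o)
j(y, g) = (-588 - 5*g)*(-15 + √(27 + y)) (j(y, g) = (√(27 + y) - 15)*((g*(-6) + g) - 588) = (-15 + √(27 + y))*((-6*g + g) - 588) = (-15 + √(27 + y))*(-5*g - 588) = (-15 + √(27 + y))*(-588 - 5*g) = (-588 - 5*g)*(-15 + √(27 + y)))
(√(518531 + 829768) + 1366126)*(j(-1496, 1221) - 3055815) = (√(518531 + 829768) + 1366126)*((8820 - 588*√(27 - 1496) + 75*1221 - 5*1221*√(27 - 1496)) - 3055815) = (√1348299 + 1366126)*((8820 - 588*I*√1469 + 91575 - 5*1221*√(-1469)) - 3055815) = (3*√149811 + 1366126)*((8820 - 588*I*√1469 + 91575 - 5*1221*I*√1469) - 3055815) = (1366126 + 3*√149811)*((8820 - 588*I*√1469 + 91575 - 6105*I*√1469) - 3055815) = (1366126 + 3*√149811)*((100395 - 6693*I*√1469) - 3055815) = (1366126 + 3*√149811)*(-2955420 - 6693*I*√1469) = (-2955420 - 6693*I*√1469)*(1366126 + 3*√149811)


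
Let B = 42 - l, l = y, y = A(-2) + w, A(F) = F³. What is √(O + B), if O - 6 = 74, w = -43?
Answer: √173 ≈ 13.153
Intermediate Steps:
O = 80 (O = 6 + 74 = 80)
y = -51 (y = (-2)³ - 43 = -8 - 43 = -51)
l = -51
B = 93 (B = 42 - 1*(-51) = 42 + 51 = 93)
√(O + B) = √(80 + 93) = √173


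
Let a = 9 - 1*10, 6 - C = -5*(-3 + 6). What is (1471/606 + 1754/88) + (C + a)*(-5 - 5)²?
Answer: 26962093/13332 ≈ 2022.4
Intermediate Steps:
C = 21 (C = 6 - (-5)*(-3 + 6) = 6 - (-5)*3 = 6 - 1*(-15) = 6 + 15 = 21)
a = -1 (a = 9 - 10 = -1)
(1471/606 + 1754/88) + (C + a)*(-5 - 5)² = (1471/606 + 1754/88) + (21 - 1)*(-5 - 5)² = (1471*(1/606) + 1754*(1/88)) + 20*(-10)² = (1471/606 + 877/44) + 20*100 = 298093/13332 + 2000 = 26962093/13332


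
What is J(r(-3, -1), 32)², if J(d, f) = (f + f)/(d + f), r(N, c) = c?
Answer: 4096/961 ≈ 4.2622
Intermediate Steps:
J(d, f) = 2*f/(d + f) (J(d, f) = (2*f)/(d + f) = 2*f/(d + f))
J(r(-3, -1), 32)² = (2*32/(-1 + 32))² = (2*32/31)² = (2*32*(1/31))² = (64/31)² = 4096/961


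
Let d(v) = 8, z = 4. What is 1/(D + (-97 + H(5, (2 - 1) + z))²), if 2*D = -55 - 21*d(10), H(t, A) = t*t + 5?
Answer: 2/8755 ≈ 0.00022844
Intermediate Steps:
H(t, A) = 5 + t² (H(t, A) = t² + 5 = 5 + t²)
D = -223/2 (D = (-55 - 21*8)/2 = (-55 - 168)/2 = (½)*(-223) = -223/2 ≈ -111.50)
1/(D + (-97 + H(5, (2 - 1) + z))²) = 1/(-223/2 + (-97 + (5 + 5²))²) = 1/(-223/2 + (-97 + (5 + 25))²) = 1/(-223/2 + (-97 + 30)²) = 1/(-223/2 + (-67)²) = 1/(-223/2 + 4489) = 1/(8755/2) = 2/8755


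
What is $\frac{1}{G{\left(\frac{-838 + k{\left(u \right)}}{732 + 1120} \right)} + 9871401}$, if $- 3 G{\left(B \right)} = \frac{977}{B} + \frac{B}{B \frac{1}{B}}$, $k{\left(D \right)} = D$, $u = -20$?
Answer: $\frac{1191762}{11765198536655} \approx 1.013 \cdot 10^{-7}$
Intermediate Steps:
$G{\left(B \right)} = - \frac{977}{3 B} - \frac{B}{3}$ ($G{\left(B \right)} = - \frac{\frac{977}{B} + \frac{B}{B \frac{1}{B}}}{3} = - \frac{\frac{977}{B} + \frac{B}{1}}{3} = - \frac{\frac{977}{B} + B 1}{3} = - \frac{\frac{977}{B} + B}{3} = - \frac{B + \frac{977}{B}}{3} = - \frac{977}{3 B} - \frac{B}{3}$)
$\frac{1}{G{\left(\frac{-838 + k{\left(u \right)}}{732 + 1120} \right)} + 9871401} = \frac{1}{\frac{-977 - \left(\frac{-838 - 20}{732 + 1120}\right)^{2}}{3 \frac{-838 - 20}{732 + 1120}} + 9871401} = \frac{1}{\frac{-977 - \left(- \frac{858}{1852}\right)^{2}}{3 \left(- \frac{858}{1852}\right)} + 9871401} = \frac{1}{\frac{-977 - \left(\left(-858\right) \frac{1}{1852}\right)^{2}}{3 \left(\left(-858\right) \frac{1}{1852}\right)} + 9871401} = \frac{1}{\frac{-977 - \left(- \frac{429}{926}\right)^{2}}{3 \left(- \frac{429}{926}\right)} + 9871401} = \frac{1}{\frac{1}{3} \left(- \frac{926}{429}\right) \left(-977 - \frac{184041}{857476}\right) + 9871401} = \frac{1}{\frac{1}{3} \left(- \frac{926}{429}\right) \left(- \frac{837938093}{857476}\right) + 9871401} = \frac{1}{\frac{837938093}{1191762} + 9871401} = \frac{1}{\frac{11765198536655}{1191762}} = \frac{1191762}{11765198536655}$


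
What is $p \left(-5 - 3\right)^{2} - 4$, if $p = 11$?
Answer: $700$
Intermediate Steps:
$p \left(-5 - 3\right)^{2} - 4 = 11 \left(-5 - 3\right)^{2} - 4 = 11 \left(-8\right)^{2} - 4 = 11 \cdot 64 - 4 = 704 - 4 = 700$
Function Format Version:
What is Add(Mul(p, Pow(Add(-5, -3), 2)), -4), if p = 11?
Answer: 700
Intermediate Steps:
Add(Mul(p, Pow(Add(-5, -3), 2)), -4) = Add(Mul(11, Pow(Add(-5, -3), 2)), -4) = Add(Mul(11, Pow(-8, 2)), -4) = Add(Mul(11, 64), -4) = Add(704, -4) = 700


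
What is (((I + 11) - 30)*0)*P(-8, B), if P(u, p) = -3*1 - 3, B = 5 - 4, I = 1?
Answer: 0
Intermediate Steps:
B = 1
P(u, p) = -6 (P(u, p) = -3 - 3 = -6)
(((I + 11) - 30)*0)*P(-8, B) = (((1 + 11) - 30)*0)*(-6) = ((12 - 30)*0)*(-6) = -18*0*(-6) = 0*(-6) = 0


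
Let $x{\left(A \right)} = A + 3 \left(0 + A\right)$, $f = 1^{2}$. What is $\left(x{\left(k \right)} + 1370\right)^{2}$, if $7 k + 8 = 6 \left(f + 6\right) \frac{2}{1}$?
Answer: $\frac{97891236}{49} \approx 1.9978 \cdot 10^{6}$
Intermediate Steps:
$f = 1$
$k = \frac{76}{7}$ ($k = - \frac{8}{7} + \frac{6 \left(1 + 6\right) \frac{2}{1}}{7} = - \frac{8}{7} + \frac{6 \cdot 7 \cdot 2 \cdot 1}{7} = - \frac{8}{7} + \frac{42 \cdot 2}{7} = - \frac{8}{7} + \frac{1}{7} \cdot 84 = - \frac{8}{7} + 12 = \frac{76}{7} \approx 10.857$)
$x{\left(A \right)} = 4 A$ ($x{\left(A \right)} = A + 3 A = 4 A$)
$\left(x{\left(k \right)} + 1370\right)^{2} = \left(4 \cdot \frac{76}{7} + 1370\right)^{2} = \left(\frac{304}{7} + 1370\right)^{2} = \left(\frac{9894}{7}\right)^{2} = \frac{97891236}{49}$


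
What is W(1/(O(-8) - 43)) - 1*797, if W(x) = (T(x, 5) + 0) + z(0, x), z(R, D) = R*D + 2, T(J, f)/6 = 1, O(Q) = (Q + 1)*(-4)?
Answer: -789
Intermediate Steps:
O(Q) = -4 - 4*Q (O(Q) = (1 + Q)*(-4) = -4 - 4*Q)
T(J, f) = 6 (T(J, f) = 6*1 = 6)
z(R, D) = 2 + D*R (z(R, D) = D*R + 2 = 2 + D*R)
W(x) = 8 (W(x) = (6 + 0) + (2 + x*0) = 6 + (2 + 0) = 6 + 2 = 8)
W(1/(O(-8) - 43)) - 1*797 = 8 - 1*797 = 8 - 797 = -789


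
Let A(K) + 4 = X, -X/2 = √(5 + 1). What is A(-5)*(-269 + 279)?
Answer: -40 - 20*√6 ≈ -88.990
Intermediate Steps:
X = -2*√6 (X = -2*√(5 + 1) = -2*√6 ≈ -4.8990)
A(K) = -4 - 2*√6
A(-5)*(-269 + 279) = (-4 - 2*√6)*(-269 + 279) = (-4 - 2*√6)*10 = -40 - 20*√6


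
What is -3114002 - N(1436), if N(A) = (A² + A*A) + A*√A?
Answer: -7238194 - 2872*√359 ≈ -7.2926e+6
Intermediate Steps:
N(A) = A^(3/2) + 2*A² (N(A) = (A² + A²) + A^(3/2) = 2*A² + A^(3/2) = A^(3/2) + 2*A²)
-3114002 - N(1436) = -3114002 - (1436^(3/2) + 2*1436²) = -3114002 - (2872*√359 + 2*2062096) = -3114002 - (2872*√359 + 4124192) = -3114002 - (4124192 + 2872*√359) = -3114002 + (-4124192 - 2872*√359) = -7238194 - 2872*√359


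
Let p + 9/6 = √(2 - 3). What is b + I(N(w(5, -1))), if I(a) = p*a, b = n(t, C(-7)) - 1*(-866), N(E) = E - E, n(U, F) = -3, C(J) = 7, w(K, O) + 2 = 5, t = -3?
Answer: 863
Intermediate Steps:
w(K, O) = 3 (w(K, O) = -2 + 5 = 3)
p = -3/2 + I (p = -3/2 + √(2 - 3) = -3/2 + √(-1) = -3/2 + I ≈ -1.5 + 1.0*I)
N(E) = 0
b = 863 (b = -3 - 1*(-866) = -3 + 866 = 863)
I(a) = a*(-3/2 + I) (I(a) = (-3/2 + I)*a = a*(-3/2 + I))
b + I(N(w(5, -1))) = 863 + (½)*0*(-3 + 2*I) = 863 + 0 = 863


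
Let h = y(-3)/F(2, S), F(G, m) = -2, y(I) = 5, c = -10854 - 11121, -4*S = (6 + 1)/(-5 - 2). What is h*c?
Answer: 109875/2 ≈ 54938.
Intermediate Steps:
S = 1/4 (S = -(6 + 1)/(4*(-5 - 2)) = -7/(4*(-7)) = -7*(-1)/(4*7) = -1/4*(-1) = 1/4 ≈ 0.25000)
c = -21975
h = -5/2 (h = 5/(-2) = 5*(-1/2) = -5/2 ≈ -2.5000)
h*c = -5/2*(-21975) = 109875/2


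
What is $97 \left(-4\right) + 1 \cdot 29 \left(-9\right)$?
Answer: $-649$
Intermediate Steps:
$97 \left(-4\right) + 1 \cdot 29 \left(-9\right) = -388 + 29 \left(-9\right) = -388 - 261 = -649$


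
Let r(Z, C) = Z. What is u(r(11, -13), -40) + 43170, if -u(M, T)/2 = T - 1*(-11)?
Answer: 43228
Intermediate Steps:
u(M, T) = -22 - 2*T (u(M, T) = -2*(T - 1*(-11)) = -2*(T + 11) = -2*(11 + T) = -22 - 2*T)
u(r(11, -13), -40) + 43170 = (-22 - 2*(-40)) + 43170 = (-22 + 80) + 43170 = 58 + 43170 = 43228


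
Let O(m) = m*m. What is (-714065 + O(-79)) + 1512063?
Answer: 804239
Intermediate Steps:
O(m) = m**2
(-714065 + O(-79)) + 1512063 = (-714065 + (-79)**2) + 1512063 = (-714065 + 6241) + 1512063 = -707824 + 1512063 = 804239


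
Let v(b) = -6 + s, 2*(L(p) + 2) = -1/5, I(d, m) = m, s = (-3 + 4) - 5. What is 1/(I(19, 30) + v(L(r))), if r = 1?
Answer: 1/20 ≈ 0.050000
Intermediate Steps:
s = -4 (s = 1 - 5 = -4)
L(p) = -21/10 (L(p) = -2 + (-1/5)/2 = -2 + (-1*⅕)/2 = -2 + (½)*(-⅕) = -2 - ⅒ = -21/10)
v(b) = -10 (v(b) = -6 - 4 = -10)
1/(I(19, 30) + v(L(r))) = 1/(30 - 10) = 1/20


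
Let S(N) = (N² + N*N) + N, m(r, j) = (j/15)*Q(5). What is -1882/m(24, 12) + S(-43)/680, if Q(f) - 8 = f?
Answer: -18261/104 ≈ -175.59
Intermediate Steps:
Q(f) = 8 + f
m(r, j) = 13*j/15 (m(r, j) = (j/15)*(8 + 5) = (j*(1/15))*13 = (j/15)*13 = 13*j/15)
S(N) = N + 2*N² (S(N) = (N² + N²) + N = 2*N² + N = N + 2*N²)
-1882/m(24, 12) + S(-43)/680 = -1882/((13/15)*12) - 43*(1 + 2*(-43))/680 = -1882/52/5 - 43*(1 - 86)*(1/680) = -1882*5/52 - 43*(-85)*(1/680) = -4705/26 + 3655*(1/680) = -4705/26 + 43/8 = -18261/104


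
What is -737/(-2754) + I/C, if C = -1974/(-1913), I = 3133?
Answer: 1375613192/453033 ≈ 3036.5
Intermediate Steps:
C = 1974/1913 (C = -1974*(-1/1913) = 1974/1913 ≈ 1.0319)
-737/(-2754) + I/C = -737/(-2754) + 3133/(1974/1913) = -737*(-1/2754) + 3133*(1913/1974) = 737/2754 + 5993429/1974 = 1375613192/453033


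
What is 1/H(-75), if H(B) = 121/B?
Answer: -75/121 ≈ -0.61983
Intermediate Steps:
1/H(-75) = 1/(121/(-75)) = 1/(121*(-1/75)) = 1/(-121/75) = -75/121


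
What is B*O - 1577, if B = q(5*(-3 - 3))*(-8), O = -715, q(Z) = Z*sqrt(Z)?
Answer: -1577 - 171600*I*sqrt(30) ≈ -1577.0 - 9.3989e+5*I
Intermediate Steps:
q(Z) = Z**(3/2)
B = 240*I*sqrt(30) (B = (5*(-3 - 3))**(3/2)*(-8) = (5*(-6))**(3/2)*(-8) = (-30)**(3/2)*(-8) = -30*I*sqrt(30)*(-8) = 240*I*sqrt(30) ≈ 1314.5*I)
B*O - 1577 = (240*I*sqrt(30))*(-715) - 1577 = -171600*I*sqrt(30) - 1577 = -1577 - 171600*I*sqrt(30)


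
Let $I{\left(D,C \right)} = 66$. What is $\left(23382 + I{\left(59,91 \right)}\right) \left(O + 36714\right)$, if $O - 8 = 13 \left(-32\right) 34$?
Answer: $529408944$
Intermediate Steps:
$O = -14136$ ($O = 8 + 13 \left(-32\right) 34 = 8 - 14144 = -14136$)
$\left(23382 + I{\left(59,91 \right)}\right) \left(O + 36714\right) = \left(23382 + 66\right) \left(-14136 + 36714\right) = 23448 \cdot 22578 = 529408944$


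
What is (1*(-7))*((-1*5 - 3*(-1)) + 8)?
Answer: -42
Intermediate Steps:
(1*(-7))*((-1*5 - 3*(-1)) + 8) = -7*((-5 + 3) + 8) = -7*(-2 + 8) = -7*6 = -42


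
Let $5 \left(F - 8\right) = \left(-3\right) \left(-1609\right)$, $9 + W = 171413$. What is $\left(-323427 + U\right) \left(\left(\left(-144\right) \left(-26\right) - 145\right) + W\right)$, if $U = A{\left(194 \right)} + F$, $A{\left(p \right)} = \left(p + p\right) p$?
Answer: $- \frac{216287607724}{5} \approx -4.3257 \cdot 10^{10}$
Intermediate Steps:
$W = 171404$ ($W = -9 + 171413 = 171404$)
$A{\left(p \right)} = 2 p^{2}$ ($A{\left(p \right)} = 2 p p = 2 p^{2}$)
$F = \frac{4867}{5}$ ($F = 8 + \frac{\left(-3\right) \left(-1609\right)}{5} = 8 + \frac{1}{5} \cdot 4827 = 8 + \frac{4827}{5} = \frac{4867}{5} \approx 973.4$)
$U = \frac{381227}{5}$ ($U = 2 \cdot 194^{2} + \frac{4867}{5} = 2 \cdot 37636 + \frac{4867}{5} = 75272 + \frac{4867}{5} = \frac{381227}{5} \approx 76245.0$)
$\left(-323427 + U\right) \left(\left(\left(-144\right) \left(-26\right) - 145\right) + W\right) = \left(-323427 + \frac{381227}{5}\right) \left(\left(\left(-144\right) \left(-26\right) - 145\right) + 171404\right) = - \frac{1235908 \left(\left(3744 - 145\right) + 171404\right)}{5} = - \frac{1235908 \left(3599 + 171404\right)}{5} = \left(- \frac{1235908}{5}\right) 175003 = - \frac{216287607724}{5}$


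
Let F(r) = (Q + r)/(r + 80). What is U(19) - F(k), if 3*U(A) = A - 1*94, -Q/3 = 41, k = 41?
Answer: -2943/121 ≈ -24.322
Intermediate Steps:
Q = -123 (Q = -3*41 = -123)
F(r) = (-123 + r)/(80 + r) (F(r) = (-123 + r)/(r + 80) = (-123 + r)/(80 + r))
U(A) = -94/3 + A/3 (U(A) = (A - 1*94)/3 = (A - 94)/3 = (-94 + A)/3 = -94/3 + A/3)
U(19) - F(k) = (-94/3 + (⅓)*19) - (-123 + 41)/(80 + 41) = (-94/3 + 19/3) - (-82)/121 = -25 - (-82)/121 = -25 - 1*(-82/121) = -25 + 82/121 = -2943/121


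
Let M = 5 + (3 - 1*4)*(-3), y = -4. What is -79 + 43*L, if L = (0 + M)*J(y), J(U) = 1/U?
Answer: -165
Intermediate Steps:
J(U) = 1/U
M = 8 (M = 5 + (3 - 4)*(-3) = 5 - 1*(-3) = 5 + 3 = 8)
L = -2 (L = (0 + 8)/(-4) = 8*(-¼) = -2)
-79 + 43*L = -79 + 43*(-2) = -79 - 86 = -165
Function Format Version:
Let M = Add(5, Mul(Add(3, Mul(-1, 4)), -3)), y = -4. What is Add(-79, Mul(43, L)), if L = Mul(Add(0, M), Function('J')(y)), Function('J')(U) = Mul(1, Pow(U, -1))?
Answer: -165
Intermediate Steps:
Function('J')(U) = Pow(U, -1)
M = 8 (M = Add(5, Mul(Add(3, -4), -3)) = Add(5, Mul(-1, -3)) = Add(5, 3) = 8)
L = -2 (L = Mul(Add(0, 8), Pow(-4, -1)) = Mul(8, Rational(-1, 4)) = -2)
Add(-79, Mul(43, L)) = Add(-79, Mul(43, -2)) = Add(-79, -86) = -165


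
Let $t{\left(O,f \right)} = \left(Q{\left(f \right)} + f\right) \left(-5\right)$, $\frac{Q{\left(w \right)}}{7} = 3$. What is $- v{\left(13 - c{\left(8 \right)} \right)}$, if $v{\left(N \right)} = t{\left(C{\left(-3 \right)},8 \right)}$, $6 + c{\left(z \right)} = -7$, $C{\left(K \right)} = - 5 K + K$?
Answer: $145$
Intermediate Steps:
$Q{\left(w \right)} = 21$ ($Q{\left(w \right)} = 7 \cdot 3 = 21$)
$C{\left(K \right)} = - 4 K$
$c{\left(z \right)} = -13$ ($c{\left(z \right)} = -6 - 7 = -13$)
$t{\left(O,f \right)} = -105 - 5 f$ ($t{\left(O,f \right)} = \left(21 + f\right) \left(-5\right) = -105 - 5 f$)
$v{\left(N \right)} = -145$ ($v{\left(N \right)} = -105 - 40 = -145$)
$- v{\left(13 - c{\left(8 \right)} \right)} = \left(-1\right) \left(-145\right) = 145$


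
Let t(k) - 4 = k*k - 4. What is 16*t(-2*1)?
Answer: 64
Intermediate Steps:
t(k) = k² (t(k) = 4 + (k*k - 4) = 4 + (k² - 4) = 4 + (-4 + k²) = k²)
16*t(-2*1) = 16*(-2*1)² = 16*(-2)² = 16*4 = 64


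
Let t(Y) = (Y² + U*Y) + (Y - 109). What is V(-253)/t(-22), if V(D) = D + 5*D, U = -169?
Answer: -22/59 ≈ -0.37288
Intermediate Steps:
t(Y) = -109 + Y² - 168*Y (t(Y) = (Y² - 169*Y) + (Y - 109) = (Y² - 169*Y) + (-109 + Y) = -109 + Y² - 168*Y)
V(D) = 6*D
V(-253)/t(-22) = (6*(-253))/(-109 + (-22)² - 168*(-22)) = -1518/(-109 + 484 + 3696) = -1518/4071 = -1518*1/4071 = -22/59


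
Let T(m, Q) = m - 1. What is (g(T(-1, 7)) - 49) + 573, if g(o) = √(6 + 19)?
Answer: 529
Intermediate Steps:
T(m, Q) = -1 + m
g(o) = 5 (g(o) = √25 = 5)
(g(T(-1, 7)) - 49) + 573 = (5 - 49) + 573 = -44 + 573 = 529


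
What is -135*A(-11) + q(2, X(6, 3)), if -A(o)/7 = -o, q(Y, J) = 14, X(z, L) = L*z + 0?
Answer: 10409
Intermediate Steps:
X(z, L) = L*z
A(o) = 7*o (A(o) = -(-7)*o = 7*o)
-135*A(-11) + q(2, X(6, 3)) = -945*(-11) + 14 = -135*(-77) + 14 = 10395 + 14 = 10409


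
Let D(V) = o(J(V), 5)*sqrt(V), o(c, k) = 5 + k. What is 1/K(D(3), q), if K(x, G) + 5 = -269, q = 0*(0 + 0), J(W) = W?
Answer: -1/274 ≈ -0.0036496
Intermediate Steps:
q = 0 (q = 0*0 = 0)
D(V) = 10*sqrt(V) (D(V) = (5 + 5)*sqrt(V) = 10*sqrt(V))
K(x, G) = -274 (K(x, G) = -5 - 269 = -274)
1/K(D(3), q) = 1/(-274) = -1/274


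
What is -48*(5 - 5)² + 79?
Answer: 79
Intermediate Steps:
-48*(5 - 5)² + 79 = -48*0² + 79 = -48*0 + 79 = 0 + 79 = 79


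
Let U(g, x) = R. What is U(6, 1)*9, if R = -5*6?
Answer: -270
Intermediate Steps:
R = -30
U(g, x) = -30
U(6, 1)*9 = -30*9 = -270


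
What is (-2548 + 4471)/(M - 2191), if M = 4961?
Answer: 1923/2770 ≈ 0.69422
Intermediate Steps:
(-2548 + 4471)/(M - 2191) = (-2548 + 4471)/(4961 - 2191) = 1923/2770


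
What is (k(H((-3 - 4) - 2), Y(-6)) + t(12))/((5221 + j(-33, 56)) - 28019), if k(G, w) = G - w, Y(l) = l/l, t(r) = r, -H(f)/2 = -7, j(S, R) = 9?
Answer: -25/22789 ≈ -0.0010970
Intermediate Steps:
H(f) = 14 (H(f) = -2*(-7) = 14)
Y(l) = 1
(k(H((-3 - 4) - 2), Y(-6)) + t(12))/((5221 + j(-33, 56)) - 28019) = ((14 - 1*1) + 12)/((5221 + 9) - 28019) = ((14 - 1) + 12)/(5230 - 28019) = (13 + 12)/(-22789) = 25*(-1/22789) = -25/22789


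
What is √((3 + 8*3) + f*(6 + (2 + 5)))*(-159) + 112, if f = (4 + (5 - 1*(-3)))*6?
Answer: 112 - 477*√107 ≈ -4822.1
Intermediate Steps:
f = 72 (f = (4 + (5 + 3))*6 = (4 + 8)*6 = 12*6 = 72)
√((3 + 8*3) + f*(6 + (2 + 5)))*(-159) + 112 = √((3 + 8*3) + 72*(6 + (2 + 5)))*(-159) + 112 = √((3 + 24) + 72*(6 + 7))*(-159) + 112 = √(27 + 72*13)*(-159) + 112 = √(27 + 936)*(-159) + 112 = √963*(-159) + 112 = (3*√107)*(-159) + 112 = -477*√107 + 112 = 112 - 477*√107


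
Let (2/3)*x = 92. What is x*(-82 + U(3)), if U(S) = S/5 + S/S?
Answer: -55476/5 ≈ -11095.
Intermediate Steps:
x = 138 (x = (3/2)*92 = 138)
U(S) = 1 + S/5 (U(S) = S*(⅕) + 1 = S/5 + 1 = 1 + S/5)
x*(-82 + U(3)) = 138*(-82 + (1 + (⅕)*3)) = 138*(-82 + (1 + ⅗)) = 138*(-82 + 8/5) = 138*(-402/5) = -55476/5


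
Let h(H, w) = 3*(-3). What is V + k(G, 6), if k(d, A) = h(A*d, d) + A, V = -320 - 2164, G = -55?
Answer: -2487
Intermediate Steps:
h(H, w) = -9
V = -2484
k(d, A) = -9 + A
V + k(G, 6) = -2484 + (-9 + 6) = -2484 - 3 = -2487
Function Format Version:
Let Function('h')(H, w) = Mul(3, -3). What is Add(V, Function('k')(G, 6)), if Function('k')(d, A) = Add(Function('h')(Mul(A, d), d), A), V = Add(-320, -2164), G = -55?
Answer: -2487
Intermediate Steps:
Function('h')(H, w) = -9
V = -2484
Function('k')(d, A) = Add(-9, A)
Add(V, Function('k')(G, 6)) = Add(-2484, Add(-9, 6)) = Add(-2484, -3) = -2487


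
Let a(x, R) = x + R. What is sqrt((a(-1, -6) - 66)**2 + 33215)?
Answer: 4*sqrt(2409) ≈ 196.33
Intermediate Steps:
a(x, R) = R + x
sqrt((a(-1, -6) - 66)**2 + 33215) = sqrt(((-6 - 1) - 66)**2 + 33215) = sqrt((-7 - 66)**2 + 33215) = sqrt((-73)**2 + 33215) = sqrt(5329 + 33215) = sqrt(38544) = 4*sqrt(2409)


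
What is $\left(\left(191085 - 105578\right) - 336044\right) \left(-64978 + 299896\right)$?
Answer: $-58855650966$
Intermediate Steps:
$\left(\left(191085 - 105578\right) - 336044\right) \left(-64978 + 299896\right) = \left(\left(191085 - 105578\right) - 336044\right) 234918 = \left(85507 - 336044\right) 234918 = \left(-250537\right) 234918 = -58855650966$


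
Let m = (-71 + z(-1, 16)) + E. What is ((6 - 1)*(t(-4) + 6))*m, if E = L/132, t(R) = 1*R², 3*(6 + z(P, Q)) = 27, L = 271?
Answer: -43525/6 ≈ -7254.2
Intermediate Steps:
z(P, Q) = 3 (z(P, Q) = -6 + (⅓)*27 = -6 + 9 = 3)
t(R) = R²
E = 271/132 ≈ 2.0530
m = -8705/132 (m = (-71 + 3) + 271/132 = -68 + 271/132 = -8705/132 ≈ -65.947)
((6 - 1)*(t(-4) + 6))*m = ((6 - 1)*((-4)² + 6))*(-8705/132) = (5*(16 + 6))*(-8705/132) = (5*22)*(-8705/132) = 110*(-8705/132) = -43525/6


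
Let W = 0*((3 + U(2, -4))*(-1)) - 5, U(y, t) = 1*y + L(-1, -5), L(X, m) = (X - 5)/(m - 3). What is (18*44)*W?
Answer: -3960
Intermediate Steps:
L(X, m) = (-5 + X)/(-3 + m)
U(y, t) = ¾ + y (U(y, t) = 1*y + (-5 - 1)/(-3 - 5) = y - 6/(-8) = y - ⅛*(-6) = y + ¾ = ¾ + y)
W = -5 (W = 0*((3 + (¾ + 2))*(-1)) - 5 = 0*((3 + 11/4)*(-1)) - 5 = 0*((23/4)*(-1)) - 5 = 0*(-23/4) - 5 = 0 - 5 = -5)
(18*44)*W = (18*44)*(-5) = 792*(-5) = -3960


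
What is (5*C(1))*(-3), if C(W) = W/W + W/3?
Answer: -20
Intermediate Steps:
C(W) = 1 + W/3 (C(W) = 1 + W*(⅓) = 1 + W/3)
(5*C(1))*(-3) = (5*(1 + (⅓)*1))*(-3) = (5*(1 + ⅓))*(-3) = (5*(4/3))*(-3) = (20/3)*(-3) = -20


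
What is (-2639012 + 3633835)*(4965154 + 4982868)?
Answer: 9896521090106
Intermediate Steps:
(-2639012 + 3633835)*(4965154 + 4982868) = 994823*9948022 = 9896521090106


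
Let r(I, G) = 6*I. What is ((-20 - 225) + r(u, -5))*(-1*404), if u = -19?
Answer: 145036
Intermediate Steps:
((-20 - 225) + r(u, -5))*(-1*404) = ((-20 - 225) + 6*(-19))*(-1*404) = (-245 - 114)*(-404) = -359*(-404) = 145036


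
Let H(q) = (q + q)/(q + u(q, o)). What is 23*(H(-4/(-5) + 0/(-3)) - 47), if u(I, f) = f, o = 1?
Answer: -9545/9 ≈ -1060.6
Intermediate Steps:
H(q) = 2*q/(1 + q) (H(q) = (q + q)/(q + 1) = (2*q)/(1 + q) = 2*q/(1 + q))
23*(H(-4/(-5) + 0/(-3)) - 47) = 23*(2*(-4/(-5) + 0/(-3))/(1 + (-4/(-5) + 0/(-3))) - 47) = 23*(2*(-4*(-⅕) + 0*(-⅓))/(1 + (-4*(-⅕) + 0*(-⅓))) - 47) = 23*(2*(⅘ + 0)/(1 + (⅘ + 0)) - 47) = 23*(2*(⅘)/(1 + ⅘) - 47) = 23*(2*(⅘)/(9/5) - 47) = 23*(2*(⅘)*(5/9) - 47) = 23*(8/9 - 47) = 23*(-415/9) = -9545/9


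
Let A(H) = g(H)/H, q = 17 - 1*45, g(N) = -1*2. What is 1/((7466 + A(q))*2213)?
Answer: 14/231313825 ≈ 6.0524e-8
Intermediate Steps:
g(N) = -2
q = -28 (q = 17 - 45 = -28)
A(H) = -2/H
1/((7466 + A(q))*2213) = 1/((7466 - 2/(-28))*2213) = (1/2213)/(7466 - 2*(-1/28)) = (1/2213)/(7466 + 1/14) = (1/2213)/(104525/14) = (14/104525)*(1/2213) = 14/231313825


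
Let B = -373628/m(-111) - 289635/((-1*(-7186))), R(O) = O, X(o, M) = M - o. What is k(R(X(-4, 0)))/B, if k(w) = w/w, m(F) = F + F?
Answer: 797646/1310295919 ≈ 0.00060875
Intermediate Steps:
m(F) = 2*F
B = 1310295919/797646 (B = -373628/(2*(-111)) - 289635/((-1*(-7186))) = -373628/(-222) - 289635/7186 = -373628*(-1/222) - 289635*1/7186 = 186814/111 - 289635/7186 = 1310295919/797646 ≈ 1642.7)
k(w) = 1
k(R(X(-4, 0)))/B = 1/(1310295919/797646) = 1*(797646/1310295919) = 797646/1310295919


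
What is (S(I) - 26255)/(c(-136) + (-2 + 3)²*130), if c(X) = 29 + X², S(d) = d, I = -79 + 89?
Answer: -5249/3731 ≈ -1.4069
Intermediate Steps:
I = 10
(S(I) - 26255)/(c(-136) + (-2 + 3)²*130) = (10 - 26255)/((29 + (-136)²) + (-2 + 3)²*130) = -26245/((29 + 18496) + 1²*130) = -26245/(18525 + 1*130) = -26245/(18525 + 130) = -26245/18655 = -26245*1/18655 = -5249/3731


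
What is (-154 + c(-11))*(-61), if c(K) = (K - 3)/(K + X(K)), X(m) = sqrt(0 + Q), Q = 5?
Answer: 540155/58 - 427*sqrt(5)/58 ≈ 9296.6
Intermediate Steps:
X(m) = sqrt(5) (X(m) = sqrt(0 + 5) = sqrt(5))
c(K) = (-3 + K)/(K + sqrt(5)) (c(K) = (K - 3)/(K + sqrt(5)) = (-3 + K)/(K + sqrt(5)))
(-154 + c(-11))*(-61) = (-154 + (-3 - 11)/(-11 + sqrt(5)))*(-61) = (-154 - 14/(-11 + sqrt(5)))*(-61) = 9394 + 854/(-11 + sqrt(5))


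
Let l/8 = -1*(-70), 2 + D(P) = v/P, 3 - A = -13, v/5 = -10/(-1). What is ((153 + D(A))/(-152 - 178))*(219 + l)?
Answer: -320169/880 ≈ -363.83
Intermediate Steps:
v = 50 (v = 5*(-10/(-1)) = 5*(-10*(-1)) = 5*10 = 50)
A = 16 (A = 3 - 1*(-13) = 3 + 13 = 16)
D(P) = -2 + 50/P
l = 560 (l = 8*(-1*(-70)) = 8*70 = 560)
((153 + D(A))/(-152 - 178))*(219 + l) = ((153 + (-2 + 50/16))/(-152 - 178))*(219 + 560) = ((153 + (-2 + 50*(1/16)))/(-330))*779 = ((153 + (-2 + 25/8))*(-1/330))*779 = ((153 + 9/8)*(-1/330))*779 = ((1233/8)*(-1/330))*779 = -411/880*779 = -320169/880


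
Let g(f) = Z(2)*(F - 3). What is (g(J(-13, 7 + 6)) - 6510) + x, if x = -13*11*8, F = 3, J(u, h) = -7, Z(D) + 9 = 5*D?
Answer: -7654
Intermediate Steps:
Z(D) = -9 + 5*D
g(f) = 0 (g(f) = (-9 + 5*2)*(3 - 3) = (-9 + 10)*0 = 1*0 = 0)
x = -1144 (x = -143*8 = -1144)
(g(J(-13, 7 + 6)) - 6510) + x = (0 - 6510) - 1144 = -6510 - 1144 = -7654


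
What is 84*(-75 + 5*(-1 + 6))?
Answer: -4200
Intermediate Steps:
84*(-75 + 5*(-1 + 6)) = 84*(-75 + 5*5) = 84*(-75 + 25) = 84*(-50) = -4200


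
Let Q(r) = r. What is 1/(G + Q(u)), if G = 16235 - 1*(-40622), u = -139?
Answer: 1/56718 ≈ 1.7631e-5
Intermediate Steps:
G = 56857 (G = 16235 + 40622 = 56857)
1/(G + Q(u)) = 1/(56857 - 139) = 1/56718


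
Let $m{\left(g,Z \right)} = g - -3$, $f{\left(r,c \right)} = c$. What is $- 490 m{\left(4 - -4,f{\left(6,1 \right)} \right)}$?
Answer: $-5390$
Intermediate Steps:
$m{\left(g,Z \right)} = 3 + g$ ($m{\left(g,Z \right)} = g + 3 = 3 + g$)
$- 490 m{\left(4 - -4,f{\left(6,1 \right)} \right)} = - 490 \left(3 + \left(4 - -4\right)\right) = - 490 \left(3 + \left(4 + 4\right)\right) = - 490 \left(3 + 8\right) = \left(-490\right) 11 = -5390$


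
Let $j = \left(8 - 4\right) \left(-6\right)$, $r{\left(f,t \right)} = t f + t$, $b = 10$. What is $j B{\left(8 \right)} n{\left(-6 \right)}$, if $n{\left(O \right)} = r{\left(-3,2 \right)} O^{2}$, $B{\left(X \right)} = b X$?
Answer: $276480$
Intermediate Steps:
$r{\left(f,t \right)} = t + f t$ ($r{\left(f,t \right)} = f t + t = t + f t$)
$B{\left(X \right)} = 10 X$
$n{\left(O \right)} = - 4 O^{2}$ ($n{\left(O \right)} = 2 \left(1 - 3\right) O^{2} = 2 \left(-2\right) O^{2} = - 4 O^{2}$)
$j = -24$ ($j = 4 \left(-6\right) = -24$)
$j B{\left(8 \right)} n{\left(-6 \right)} = - 24 \cdot 10 \cdot 8 \left(- 4 \left(-6\right)^{2}\right) = \left(-24\right) 80 \left(\left(-4\right) 36\right) = \left(-1920\right) \left(-144\right) = 276480$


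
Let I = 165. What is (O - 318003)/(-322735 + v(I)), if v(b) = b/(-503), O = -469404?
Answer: 396065721/162335870 ≈ 2.4398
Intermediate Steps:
v(b) = -b/503 (v(b) = b*(-1/503) = -b/503)
(O - 318003)/(-322735 + v(I)) = (-469404 - 318003)/(-322735 - 1/503*165) = -787407/(-322735 - 165/503) = -787407/(-162335870/503) = -787407*(-503/162335870) = 396065721/162335870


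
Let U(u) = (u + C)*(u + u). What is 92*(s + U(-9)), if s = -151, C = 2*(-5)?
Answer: 17572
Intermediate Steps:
C = -10
U(u) = 2*u*(-10 + u) (U(u) = (u - 10)*(u + u) = (-10 + u)*(2*u) = 2*u*(-10 + u))
92*(s + U(-9)) = 92*(-151 + 2*(-9)*(-10 - 9)) = 92*(-151 + 2*(-9)*(-19)) = 92*(-151 + 342) = 92*191 = 17572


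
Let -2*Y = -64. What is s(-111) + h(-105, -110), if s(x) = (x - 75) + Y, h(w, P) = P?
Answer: -264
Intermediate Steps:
Y = 32 (Y = -1/2*(-64) = 32)
s(x) = -43 + x (s(x) = (x - 75) + 32 = (-75 + x) + 32 = -43 + x)
s(-111) + h(-105, -110) = (-43 - 111) - 110 = -154 - 110 = -264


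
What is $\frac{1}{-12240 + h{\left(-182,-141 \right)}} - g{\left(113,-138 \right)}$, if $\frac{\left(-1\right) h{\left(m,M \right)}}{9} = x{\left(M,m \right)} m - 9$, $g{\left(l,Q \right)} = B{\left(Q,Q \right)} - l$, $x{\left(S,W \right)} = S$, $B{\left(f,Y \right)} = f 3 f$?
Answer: $- \frac{13862288224}{243117} \approx -57019.0$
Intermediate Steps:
$B{\left(f,Y \right)} = 3 f^{2}$ ($B{\left(f,Y \right)} = 3 f f = 3 f^{2}$)
$g{\left(l,Q \right)} = - l + 3 Q^{2}$ ($g{\left(l,Q \right)} = 3 Q^{2} - l = - l + 3 Q^{2}$)
$h{\left(m,M \right)} = 81 - 9 M m$ ($h{\left(m,M \right)} = - 9 \left(M m - 9\right) = - 9 \left(-9 + M m\right) = 81 - 9 M m$)
$\frac{1}{-12240 + h{\left(-182,-141 \right)}} - g{\left(113,-138 \right)} = \frac{1}{-12240 + \left(81 - \left(-1269\right) \left(-182\right)\right)} - \left(\left(-1\right) 113 + 3 \left(-138\right)^{2}\right) = \frac{1}{-12240 + \left(81 - 230958\right)} - \left(-113 + 3 \cdot 19044\right) = \frac{1}{-12240 - 230877} - \left(-113 + 57132\right) = \frac{1}{-243117} - 57019 = - \frac{1}{243117} - 57019 = - \frac{13862288224}{243117}$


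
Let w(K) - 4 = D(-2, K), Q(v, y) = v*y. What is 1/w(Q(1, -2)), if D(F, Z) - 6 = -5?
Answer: 1/5 ≈ 0.20000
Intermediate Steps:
D(F, Z) = 1 (D(F, Z) = 6 - 5 = 1)
w(K) = 5 (w(K) = 4 + 1 = 5)
1/w(Q(1, -2)) = 1/5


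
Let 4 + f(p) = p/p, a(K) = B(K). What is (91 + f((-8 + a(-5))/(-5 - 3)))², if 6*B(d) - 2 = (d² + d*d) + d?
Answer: 7744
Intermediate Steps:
B(d) = ⅓ + d²/3 + d/6 (B(d) = ⅓ + ((d² + d*d) + d)/6 = ⅓ + ((d² + d²) + d)/6 = ⅓ + (2*d² + d)/6 = ⅓ + (d + 2*d²)/6 = ⅓ + (d²/3 + d/6) = ⅓ + d²/3 + d/6)
a(K) = ⅓ + K²/3 + K/6
f(p) = -3 (f(p) = -4 + p/p = -4 + 1 = -3)
(91 + f((-8 + a(-5))/(-5 - 3)))² = (91 - 3)² = 88² = 7744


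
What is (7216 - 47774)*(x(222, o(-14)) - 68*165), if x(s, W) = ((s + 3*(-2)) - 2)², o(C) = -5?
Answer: -1402333408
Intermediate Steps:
x(s, W) = (-8 + s)² (x(s, W) = ((s - 6) - 2)² = ((-6 + s) - 2)² = (-8 + s)²)
(7216 - 47774)*(x(222, o(-14)) - 68*165) = (7216 - 47774)*((-8 + 222)² - 68*165) = -40558*(214² - 11220) = -40558*(45796 - 11220) = -40558*34576 = -1402333408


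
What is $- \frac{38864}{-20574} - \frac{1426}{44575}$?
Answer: $\frac{851512138}{458543025} \approx 1.857$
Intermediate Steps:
$- \frac{38864}{-20574} - \frac{1426}{44575} = \left(-38864\right) \left(- \frac{1}{20574}\right) - \frac{1426}{44575} = \frac{19432}{10287} - \frac{1426}{44575} = \frac{851512138}{458543025}$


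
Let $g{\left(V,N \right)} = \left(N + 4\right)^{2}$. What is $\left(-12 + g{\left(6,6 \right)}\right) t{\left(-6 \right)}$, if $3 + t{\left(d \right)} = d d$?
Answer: $2904$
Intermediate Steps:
$g{\left(V,N \right)} = \left(4 + N\right)^{2}$
$t{\left(d \right)} = -3 + d^{2}$ ($t{\left(d \right)} = -3 + d d = -3 + d^{2}$)
$\left(-12 + g{\left(6,6 \right)}\right) t{\left(-6 \right)} = \left(-12 + \left(4 + 6\right)^{2}\right) \left(-3 + \left(-6\right)^{2}\right) = \left(-12 + 10^{2}\right) \left(-3 + 36\right) = \left(-12 + 100\right) 33 = 88 \cdot 33 = 2904$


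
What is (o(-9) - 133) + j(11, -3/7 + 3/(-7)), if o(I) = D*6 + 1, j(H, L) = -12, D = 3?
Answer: -126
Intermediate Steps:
o(I) = 19 (o(I) = 3*6 + 1 = 18 + 1 = 19)
(o(-9) - 133) + j(11, -3/7 + 3/(-7)) = (19 - 133) - 12 = -114 - 12 = -126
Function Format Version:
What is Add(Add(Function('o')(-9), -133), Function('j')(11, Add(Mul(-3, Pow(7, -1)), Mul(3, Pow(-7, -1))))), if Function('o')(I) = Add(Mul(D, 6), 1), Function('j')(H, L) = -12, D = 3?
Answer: -126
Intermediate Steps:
Function('o')(I) = 19 (Function('o')(I) = Add(Mul(3, 6), 1) = Add(18, 1) = 19)
Add(Add(Function('o')(-9), -133), Function('j')(11, Add(Mul(-3, Pow(7, -1)), Mul(3, Pow(-7, -1))))) = Add(Add(19, -133), -12) = Add(-114, -12) = -126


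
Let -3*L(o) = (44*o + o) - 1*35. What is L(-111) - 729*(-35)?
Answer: 81575/3 ≈ 27192.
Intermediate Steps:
L(o) = 35/3 - 15*o (L(o) = -((44*o + o) - 1*35)/3 = -(45*o - 35)/3 = -(-35 + 45*o)/3 = 35/3 - 15*o)
L(-111) - 729*(-35) = (35/3 - 15*(-111)) - 729*(-35) = (35/3 + 1665) + 25515 = 5030/3 + 25515 = 81575/3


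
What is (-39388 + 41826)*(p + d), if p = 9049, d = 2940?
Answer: 29229182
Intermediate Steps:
(-39388 + 41826)*(p + d) = (-39388 + 41826)*(9049 + 2940) = 2438*11989 = 29229182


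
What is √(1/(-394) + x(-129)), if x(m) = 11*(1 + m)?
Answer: I*√218572682/394 ≈ 37.523*I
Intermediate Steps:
x(m) = 11 + 11*m
√(1/(-394) + x(-129)) = √(1/(-394) + (11 + 11*(-129))) = √(-1/394 + (11 - 1419)) = √(-1/394 - 1408) = √(-554753/394) = I*√218572682/394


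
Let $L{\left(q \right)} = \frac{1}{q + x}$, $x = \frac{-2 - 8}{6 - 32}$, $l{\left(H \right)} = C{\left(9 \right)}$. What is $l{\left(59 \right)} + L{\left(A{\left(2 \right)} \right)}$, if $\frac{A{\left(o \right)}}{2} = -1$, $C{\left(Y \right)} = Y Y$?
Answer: $\frac{1688}{21} \approx 80.381$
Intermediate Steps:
$C{\left(Y \right)} = Y^{2}$
$A{\left(o \right)} = -2$ ($A{\left(o \right)} = 2 \left(-1\right) = -2$)
$l{\left(H \right)} = 81$ ($l{\left(H \right)} = 9^{2} = 81$)
$x = \frac{5}{13}$ ($x = - \frac{10}{-26} = \left(-10\right) \left(- \frac{1}{26}\right) = \frac{5}{13} \approx 0.38462$)
$L{\left(q \right)} = \frac{1}{\frac{5}{13} + q}$ ($L{\left(q \right)} = \frac{1}{q + \frac{5}{13}} = \frac{1}{\frac{5}{13} + q}$)
$l{\left(59 \right)} + L{\left(A{\left(2 \right)} \right)} = 81 + \frac{13}{5 + 13 \left(-2\right)} = 81 + \frac{13}{5 - 26} = 81 + \frac{13}{-21} = 81 + 13 \left(- \frac{1}{21}\right) = 81 - \frac{13}{21} = \frac{1688}{21}$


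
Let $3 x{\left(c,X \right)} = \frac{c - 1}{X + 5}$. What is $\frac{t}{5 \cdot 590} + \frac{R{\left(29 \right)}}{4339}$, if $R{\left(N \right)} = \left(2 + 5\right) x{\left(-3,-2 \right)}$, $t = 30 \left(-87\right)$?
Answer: $- \frac{10200571}{11520045} \approx -0.88546$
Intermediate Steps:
$x{\left(c,X \right)} = \frac{-1 + c}{3 \left(5 + X\right)}$ ($x{\left(c,X \right)} = \frac{\left(c - 1\right) \frac{1}{X + 5}}{3} = \frac{\left(-1 + c\right) \frac{1}{5 + X}}{3} = \frac{\frac{1}{5 + X} \left(-1 + c\right)}{3} = \frac{-1 + c}{3 \left(5 + X\right)}$)
$t = -2610$
$R{\left(N \right)} = - \frac{28}{9}$ ($R{\left(N \right)} = \left(2 + 5\right) \frac{-1 - 3}{3 \left(5 - 2\right)} = 7 \cdot \frac{1}{3} \cdot \frac{1}{3} \left(-4\right) = 7 \left(- \frac{4}{9}\right) = - \frac{28}{9}$)
$\frac{t}{5 \cdot 590} + \frac{R{\left(29 \right)}}{4339} = - \frac{2610}{5 \cdot 590} - \frac{28}{9 \cdot 4339} = - \frac{2610}{2950} - \frac{28}{39051} = \left(-2610\right) \frac{1}{2950} - \frac{28}{39051} = - \frac{261}{295} - \frac{28}{39051} = - \frac{10200571}{11520045}$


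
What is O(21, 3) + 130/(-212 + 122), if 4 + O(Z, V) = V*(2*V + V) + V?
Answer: 221/9 ≈ 24.556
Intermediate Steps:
O(Z, V) = -4 + V + 3*V**2 (O(Z, V) = -4 + (V*(2*V + V) + V) = -4 + (V*(3*V) + V) = -4 + (3*V**2 + V) = -4 + (V + 3*V**2) = -4 + V + 3*V**2)
O(21, 3) + 130/(-212 + 122) = (-4 + 3 + 3*3**2) + 130/(-212 + 122) = (-4 + 3 + 3*9) + 130/(-90) = (-4 + 3 + 27) + 130*(-1/90) = 26 - 13/9 = 221/9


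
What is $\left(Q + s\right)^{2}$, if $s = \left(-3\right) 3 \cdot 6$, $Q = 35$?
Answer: $361$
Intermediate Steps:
$s = -54$ ($s = \left(-9\right) 6 = -54$)
$\left(Q + s\right)^{2} = \left(35 - 54\right)^{2} = \left(-19\right)^{2} = 361$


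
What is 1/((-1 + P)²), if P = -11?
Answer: 1/144 ≈ 0.0069444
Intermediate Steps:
1/((-1 + P)²) = 1/((-1 - 11)²) = 1/((-12)²) = 1/144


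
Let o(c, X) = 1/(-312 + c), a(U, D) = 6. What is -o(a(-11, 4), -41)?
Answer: 1/306 ≈ 0.0032680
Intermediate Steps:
-o(a(-11, 4), -41) = -1/(-312 + 6) = -1/(-306) = -1*(-1/306) = 1/306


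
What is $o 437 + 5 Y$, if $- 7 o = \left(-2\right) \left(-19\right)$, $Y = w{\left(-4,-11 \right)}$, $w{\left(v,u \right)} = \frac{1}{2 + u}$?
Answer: $- \frac{149489}{63} \approx -2372.8$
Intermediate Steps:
$Y = - \frac{1}{9}$ ($Y = \frac{1}{2 - 11} = \frac{1}{-9} = - \frac{1}{9} \approx -0.11111$)
$o = - \frac{38}{7}$ ($o = - \frac{\left(-2\right) \left(-19\right)}{7} = \left(- \frac{1}{7}\right) 38 = - \frac{38}{7} \approx -5.4286$)
$o 437 + 5 Y = \left(- \frac{38}{7}\right) 437 + 5 \left(- \frac{1}{9}\right) = - \frac{16606}{7} - \frac{5}{9} = - \frac{149489}{63}$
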